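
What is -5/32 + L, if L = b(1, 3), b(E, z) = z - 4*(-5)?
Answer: 731/32 ≈ 22.844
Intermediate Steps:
b(E, z) = 20 + z (b(E, z) = z + 20 = 20 + z)
L = 23 (L = 20 + 3 = 23)
-5/32 + L = -5/32 + 23 = 731/32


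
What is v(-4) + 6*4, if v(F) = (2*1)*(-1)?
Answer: 22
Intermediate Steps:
v(F) = -2 (v(F) = 2*(-1) = -2)
v(-4) + 6*4 = -2 + 6*4 = -2 + 24 = 22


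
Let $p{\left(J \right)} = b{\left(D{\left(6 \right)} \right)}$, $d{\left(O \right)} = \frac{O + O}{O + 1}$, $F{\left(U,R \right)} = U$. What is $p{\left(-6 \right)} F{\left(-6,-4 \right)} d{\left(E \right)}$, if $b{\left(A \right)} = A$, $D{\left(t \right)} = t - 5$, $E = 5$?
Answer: $-10$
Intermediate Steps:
$D{\left(t \right)} = -5 + t$
$d{\left(O \right)} = \frac{2 O}{1 + O}$
$p{\left(J \right)} = 1$ ($p{\left(J \right)} = -5 + 6 = 1$)
$p{\left(-6 \right)} F{\left(-6,-4 \right)} d{\left(E \right)} = 1 \left(-6\right) 2 \cdot 5 \frac{1}{1 + 5} = - 6 \cdot 2 \cdot 5 \cdot \frac{1}{6} = \left(-6\right) \frac{5}{3} = -10$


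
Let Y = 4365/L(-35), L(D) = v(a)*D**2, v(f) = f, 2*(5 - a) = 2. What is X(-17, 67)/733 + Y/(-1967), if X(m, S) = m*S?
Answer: -2196244649/1412974780 ≈ -1.5543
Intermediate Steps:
a = 4 (a = 5 - 1/2*2 = 5 - 1 = 4)
L(D) = 4*D**2
Y = 873/980 (Y = 4365/((4*(-35)**2)) = 4365/((4*1225)) = 4365/4900 = 4365*(1/4900) = 873/980 ≈ 0.89082)
X(m, S) = S*m
X(-17, 67)/733 + Y/(-1967) = (67*(-17))/733 + (873/980)/(-1967) = -1139*1/733 + (873/980)*(-1/1967) = -1139/733 - 873/1927660 = -2196244649/1412974780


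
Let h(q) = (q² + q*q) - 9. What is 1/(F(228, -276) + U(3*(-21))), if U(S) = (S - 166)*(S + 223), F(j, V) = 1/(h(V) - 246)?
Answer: -152097/5572834079 ≈ -2.7293e-5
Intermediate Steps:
h(q) = -9 + 2*q² (h(q) = (q² + q²) - 9 = 2*q² - 9 = -9 + 2*q²)
F(j, V) = 1/(-255 + 2*V²) (F(j, V) = 1/((-9 + 2*V²) - 246) = 1/(-255 + 2*V²))
U(S) = (-166 + S)*(223 + S)
1/(F(228, -276) + U(3*(-21))) = 1/(1/(-255 + 2*(-276)²) + (-37018 + (3*(-21))² + 57*(3*(-21)))) = 1/(1/(-255 + 2*76176) + (-37018 + (-63)² + 57*(-63))) = 1/(1/(-255 + 152352) + (-37018 + 3969 - 3591)) = 1/(1/152097 - 36640) = 1/(-5572834079/152097) = -152097/5572834079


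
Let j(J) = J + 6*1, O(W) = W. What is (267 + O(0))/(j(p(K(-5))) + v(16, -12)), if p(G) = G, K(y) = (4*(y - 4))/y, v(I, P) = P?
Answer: 445/2 ≈ 222.50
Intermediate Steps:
K(y) = (-16 + 4*y)/y (K(y) = (4*(-4 + y))/y = (-16 + 4*y)/y)
j(J) = 6 + J (j(J) = J + 6 = 6 + J)
(267 + O(0))/(j(p(K(-5))) + v(16, -12)) = (267 + 0)/((6 + (4 - 16/(-5))) - 12) = 267/((6 + (4 - 16*(-⅕))) - 12) = 267/((6 + (4 + 16/5)) - 12) = 267/((6 + 36/5) - 12) = 267/(66/5 - 12) = 267/(6/5) = 267*(⅚) = 445/2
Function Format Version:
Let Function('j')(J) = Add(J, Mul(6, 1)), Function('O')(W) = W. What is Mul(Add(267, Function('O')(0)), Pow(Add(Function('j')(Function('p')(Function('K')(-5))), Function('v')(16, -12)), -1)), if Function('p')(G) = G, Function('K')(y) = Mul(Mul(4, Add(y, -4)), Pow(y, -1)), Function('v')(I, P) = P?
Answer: Rational(445, 2) ≈ 222.50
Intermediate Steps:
Function('K')(y) = Mul(Pow(y, -1), Add(-16, Mul(4, y))) (Function('K')(y) = Mul(Mul(4, Add(-4, y)), Pow(y, -1)) = Mul(Add(-16, Mul(4, y)), Pow(y, -1)) = Mul(Pow(y, -1), Add(-16, Mul(4, y))))
Function('j')(J) = Add(6, J) (Function('j')(J) = Add(J, 6) = Add(6, J))
Mul(Add(267, Function('O')(0)), Pow(Add(Function('j')(Function('p')(Function('K')(-5))), Function('v')(16, -12)), -1)) = Mul(Add(267, 0), Pow(Add(Add(6, Add(4, Mul(-16, Pow(-5, -1)))), -12), -1)) = Mul(267, Pow(Add(Add(6, Add(4, Mul(-16, Rational(-1, 5)))), -12), -1)) = Mul(267, Pow(Add(Add(6, Add(4, Rational(16, 5))), -12), -1)) = Mul(267, Pow(Add(Add(6, Rational(36, 5)), -12), -1)) = Mul(267, Pow(Add(Rational(66, 5), -12), -1)) = Mul(267, Pow(Rational(6, 5), -1)) = Mul(267, Rational(5, 6)) = Rational(445, 2)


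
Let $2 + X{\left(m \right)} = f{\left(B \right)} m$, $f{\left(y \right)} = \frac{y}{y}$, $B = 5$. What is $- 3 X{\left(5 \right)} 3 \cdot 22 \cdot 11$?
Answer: $-6534$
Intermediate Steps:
$f{\left(y \right)} = 1$
$X{\left(m \right)} = -2 + m$ ($X{\left(m \right)} = -2 + 1 m = -2 + m$)
$- 3 X{\left(5 \right)} 3 \cdot 22 \cdot 11 = - 3 \left(-2 + 5\right) 3 \cdot 22 \cdot 11 = \left(-3\right) 3 \cdot 3 \cdot 22 \cdot 11 = \left(-9\right) 3 \cdot 22 \cdot 11 = \left(-27\right) 22 \cdot 11 = \left(-594\right) 11 = -6534$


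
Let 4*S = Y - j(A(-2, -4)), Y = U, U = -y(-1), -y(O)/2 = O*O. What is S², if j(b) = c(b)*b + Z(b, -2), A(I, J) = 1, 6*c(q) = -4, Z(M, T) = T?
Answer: 49/36 ≈ 1.3611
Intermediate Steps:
y(O) = -2*O² (y(O) = -2*O*O = -2*O²)
c(q) = -⅔ (c(q) = (⅙)*(-4) = -⅔)
U = 2 (U = -(-2)*(-1)² = -(-2) = -1*(-2) = 2)
Y = 2
j(b) = -2 - 2*b/3 (j(b) = -2*b/3 - 2 = -2 - 2*b/3)
S = 7/6 (S = (2 - (-2 - ⅔*1))/4 = (2 - (-2 - ⅔))/4 = (2 - 1*(-8/3))/4 = (2 + 8/3)/4 = (¼)*(14/3) = 7/6 ≈ 1.1667)
S² = (7/6)² = 49/36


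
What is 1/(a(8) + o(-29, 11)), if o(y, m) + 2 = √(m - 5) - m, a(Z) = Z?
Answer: -5/19 - √6/19 ≈ -0.39208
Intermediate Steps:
o(y, m) = -2 + √(-5 + m) - m (o(y, m) = -2 + (√(m - 5) - m) = -2 + (√(-5 + m) - m) = -2 + √(-5 + m) - m)
1/(a(8) + o(-29, 11)) = 1/(8 + (-2 + √(-5 + 11) - 1*11)) = 1/(8 + (-2 + √6 - 11)) = 1/(8 + (-13 + √6)) = 1/(-5 + √6)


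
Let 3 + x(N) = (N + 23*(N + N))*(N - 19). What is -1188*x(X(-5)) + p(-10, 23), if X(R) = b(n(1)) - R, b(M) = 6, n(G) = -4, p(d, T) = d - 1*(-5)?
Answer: 4917127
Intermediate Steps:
p(d, T) = 5 + d (p(d, T) = d + 5 = 5 + d)
X(R) = 6 - R
x(N) = -3 + 47*N*(-19 + N) (x(N) = -3 + (N + 23*(N + N))*(N - 19) = -3 + (N + 23*(2*N))*(-19 + N) = -3 + (N + 46*N)*(-19 + N) = -3 + (47*N)*(-19 + N) = -3 + 47*N*(-19 + N))
-1188*x(X(-5)) + p(-10, 23) = -1188*(-3 - 893*(6 - 1*(-5)) + 47*(6 - 1*(-5))²) + (5 - 10) = -1188*(-3 - 893*(6 + 5) + 47*(6 + 5)²) - 5 = -1188*(-3 - 893*11 + 47*11²) - 5 = -1188*(-3 - 9823 + 47*121) - 5 = -1188*(-3 - 9823 + 5687) - 5 = -1188*(-4139) - 5 = 4917132 - 5 = 4917127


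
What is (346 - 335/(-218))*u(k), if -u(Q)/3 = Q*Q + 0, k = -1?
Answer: -227289/218 ≈ -1042.6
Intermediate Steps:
u(Q) = -3*Q² (u(Q) = -3*(Q*Q + 0) = -3*(Q² + 0) = -3*Q²)
(346 - 335/(-218))*u(k) = (346 - 335/(-218))*(-3*(-1)²) = (346 - 335*(-1/218))*(-3*1) = (346 + 335/218)*(-3) = (75763/218)*(-3) = -227289/218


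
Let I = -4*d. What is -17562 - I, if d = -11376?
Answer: -63066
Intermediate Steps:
I = 45504 (I = -4*(-11376) = 45504)
-17562 - I = -17562 - 1*45504 = -17562 - 45504 = -63066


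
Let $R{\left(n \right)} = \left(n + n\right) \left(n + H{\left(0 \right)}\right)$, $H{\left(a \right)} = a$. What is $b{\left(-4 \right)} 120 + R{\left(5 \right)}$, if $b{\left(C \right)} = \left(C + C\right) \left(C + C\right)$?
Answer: $7730$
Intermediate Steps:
$b{\left(C \right)} = 4 C^{2}$ ($b{\left(C \right)} = 2 C 2 C = 4 C^{2}$)
$R{\left(n \right)} = 2 n^{2}$ ($R{\left(n \right)} = \left(n + n\right) \left(n + 0\right) = 2 n n = 2 n^{2}$)
$b{\left(-4 \right)} 120 + R{\left(5 \right)} = 4 \left(-4\right)^{2} \cdot 120 + 2 \cdot 5^{2} = 4 \cdot 16 \cdot 120 + 2 \cdot 25 = 64 \cdot 120 + 50 = 7680 + 50 = 7730$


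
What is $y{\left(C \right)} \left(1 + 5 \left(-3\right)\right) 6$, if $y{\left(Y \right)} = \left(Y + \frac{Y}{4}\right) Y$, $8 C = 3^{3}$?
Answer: $- \frac{76545}{64} \approx -1196.0$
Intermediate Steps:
$C = \frac{27}{8}$ ($C = \frac{3^{3}}{8} = \frac{1}{8} \cdot 27 = \frac{27}{8} \approx 3.375$)
$y{\left(Y \right)} = \frac{5 Y^{2}}{4}$ ($y{\left(Y \right)} = \left(Y + Y \frac{1}{4}\right) Y = \left(Y + \frac{Y}{4}\right) Y = \frac{5 Y}{4} Y = \frac{5 Y^{2}}{4}$)
$y{\left(C \right)} \left(1 + 5 \left(-3\right)\right) 6 = \frac{5 \left(\frac{27}{8}\right)^{2}}{4} \left(1 + 5 \left(-3\right)\right) 6 = \frac{5}{4} \cdot \frac{729}{64} \left(1 - 15\right) 6 = \frac{3645}{256} \left(-14\right) 6 = \left(- \frac{25515}{128}\right) 6 = - \frac{76545}{64}$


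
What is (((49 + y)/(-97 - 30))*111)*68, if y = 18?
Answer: -505716/127 ≈ -3982.0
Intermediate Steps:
(((49 + y)/(-97 - 30))*111)*68 = (((49 + 18)/(-97 - 30))*111)*68 = ((67/(-127))*111)*68 = ((67*(-1/127))*111)*68 = -67/127*111*68 = -7437/127*68 = -505716/127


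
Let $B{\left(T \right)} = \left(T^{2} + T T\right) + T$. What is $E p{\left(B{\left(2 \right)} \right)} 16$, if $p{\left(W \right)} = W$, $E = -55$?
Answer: $-8800$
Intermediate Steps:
$B{\left(T \right)} = T + 2 T^{2}$ ($B{\left(T \right)} = \left(T^{2} + T^{2}\right) + T = 2 T^{2} + T = T + 2 T^{2}$)
$E p{\left(B{\left(2 \right)} \right)} 16 = - 55 \cdot 2 \left(1 + 2 \cdot 2\right) 16 = - 55 \cdot 2 \left(1 + 4\right) 16 = - 55 \cdot 2 \cdot 5 \cdot 16 = \left(-55\right) 10 \cdot 16 = \left(-550\right) 16 = -8800$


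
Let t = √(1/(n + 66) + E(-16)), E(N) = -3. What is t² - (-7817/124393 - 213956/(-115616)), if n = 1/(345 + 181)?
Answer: -595730020641653/124823420678024 ≈ -4.7726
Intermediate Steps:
n = 1/526 ≈ 0.0019011
t = 5*I*√143901965/34717 (t = √(1/(1/526 + 66) - 3) = √(1/(34717/526) - 3) = √(526/34717 - 3) = √(-103625/34717) = 5*I*√143901965/34717 ≈ 1.7277*I)
t² - (-7817/124393 - 213956/(-115616)) = (5*I*√143901965/34717)² - (-7817/124393 - 213956/(-115616)) = -103625/34717 - (-7817*1/124393 - 213956*(-1/115616)) = -103625/34717 - (-7817/124393 + 53489/28904) = -103625/34717 - 1*6427714609/3595455272 = -103625/34717 - 6427714609/3595455272 = -595730020641653/124823420678024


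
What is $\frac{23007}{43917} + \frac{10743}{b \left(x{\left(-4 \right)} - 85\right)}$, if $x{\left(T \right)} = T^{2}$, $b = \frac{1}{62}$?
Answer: $- \frac{3250003671}{336697} \approx -9652.6$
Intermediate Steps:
$b = \frac{1}{62} \approx 0.016129$
$\frac{23007}{43917} + \frac{10743}{b \left(x{\left(-4 \right)} - 85\right)} = \frac{23007}{43917} + \frac{10743}{\frac{1}{62} \left(\left(-4\right)^{2} - 85\right)} = 23007 \cdot \frac{1}{43917} + \frac{10743}{\frac{1}{62} \left(16 - 85\right)} = \frac{7669}{14639} + \frac{10743}{\frac{1}{62} \left(-69\right)} = \frac{7669}{14639} + \frac{10743}{- \frac{69}{62}} = \frac{7669}{14639} + 10743 \left(- \frac{62}{69}\right) = \frac{7669}{14639} - \frac{222022}{23} = - \frac{3250003671}{336697}$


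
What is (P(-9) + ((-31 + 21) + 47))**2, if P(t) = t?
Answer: 784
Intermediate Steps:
(P(-9) + ((-31 + 21) + 47))**2 = (-9 + ((-31 + 21) + 47))**2 = (-9 + (-10 + 47))**2 = (-9 + 37)**2 = 28**2 = 784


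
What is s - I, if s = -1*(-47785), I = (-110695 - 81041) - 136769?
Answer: 376290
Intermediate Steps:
I = -328505 (I = -191736 - 136769 = -328505)
s = 47785
s - I = 47785 - 1*(-328505) = 47785 + 328505 = 376290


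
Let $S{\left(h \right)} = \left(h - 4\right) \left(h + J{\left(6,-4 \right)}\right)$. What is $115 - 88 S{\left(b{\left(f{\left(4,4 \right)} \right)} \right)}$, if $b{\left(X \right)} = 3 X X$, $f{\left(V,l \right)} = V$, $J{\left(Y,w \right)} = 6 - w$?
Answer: $-224461$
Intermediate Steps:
$b{\left(X \right)} = 3 X^{2}$
$S{\left(h \right)} = \left(-4 + h\right) \left(10 + h\right)$ ($S{\left(h \right)} = \left(h - 4\right) \left(h + \left(6 - -4\right)\right) = \left(-4 + h\right) \left(h + \left(6 + 4\right)\right) = \left(-4 + h\right) \left(h + 10\right) = \left(-4 + h\right) \left(10 + h\right)$)
$115 - 88 S{\left(b{\left(f{\left(4,4 \right)} \right)} \right)} = 115 - 88 \left(-40 + \left(3 \cdot 4^{2}\right)^{2} + 6 \cdot 3 \cdot 4^{2}\right) = 115 - 88 \left(-40 + \left(3 \cdot 16\right)^{2} + 6 \cdot 3 \cdot 16\right) = 115 - 88 \left(-40 + 48^{2} + 6 \cdot 48\right) = 115 - 88 \left(-40 + 2304 + 288\right) = 115 - 224576 = -224461$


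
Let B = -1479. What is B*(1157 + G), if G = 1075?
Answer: -3301128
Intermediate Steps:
B*(1157 + G) = -1479*(1157 + 1075) = -1479*2232 = -3301128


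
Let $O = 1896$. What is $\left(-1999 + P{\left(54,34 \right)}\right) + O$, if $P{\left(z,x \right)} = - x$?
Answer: $-137$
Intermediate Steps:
$\left(-1999 + P{\left(54,34 \right)}\right) + O = \left(-1999 - 34\right) + 1896 = -2033 + 1896 = -137$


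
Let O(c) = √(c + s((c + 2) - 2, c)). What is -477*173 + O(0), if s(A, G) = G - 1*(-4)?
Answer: -82519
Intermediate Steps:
s(A, G) = 4 + G (s(A, G) = G + 4 = 4 + G)
O(c) = √(4 + 2*c) (O(c) = √(c + (4 + c)) = √(4 + 2*c))
-477*173 + O(0) = -477*173 + √(4 + 2*0) = -82521 + √(4 + 0) = -82521 + √4 = -82521 + 2 = -82519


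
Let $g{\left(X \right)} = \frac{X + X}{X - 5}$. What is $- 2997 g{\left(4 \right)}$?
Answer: $23976$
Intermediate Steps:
$g{\left(X \right)} = \frac{2 X}{-5 + X}$
$- 2997 g{\left(4 \right)} = - 2997 \cdot 2 \cdot 4 \frac{1}{-5 + 4} = - 2997 \cdot 2 \cdot 4 \frac{1}{-1} = - 2997 \cdot 2 \cdot 4 \left(-1\right) = \left(-2997\right) \left(-8\right) = 23976$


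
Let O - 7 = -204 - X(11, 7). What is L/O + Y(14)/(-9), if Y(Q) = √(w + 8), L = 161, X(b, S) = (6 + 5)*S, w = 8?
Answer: -2545/2466 ≈ -1.0320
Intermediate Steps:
X(b, S) = 11*S
O = -274 (O = 7 + (-204 - 11*7) = 7 + (-204 - 1*77) = 7 + (-204 - 77) = 7 - 281 = -274)
Y(Q) = 4 (Y(Q) = √(8 + 8) = √16 = 4)
L/O + Y(14)/(-9) = 161/(-274) + 4/(-9) = 161*(-1/274) + 4*(-⅑) = -161/274 - 4/9 = -2545/2466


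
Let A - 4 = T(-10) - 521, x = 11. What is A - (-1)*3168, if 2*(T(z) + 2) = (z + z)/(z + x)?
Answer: 2639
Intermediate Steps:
T(z) = -2 + z/(11 + z) (T(z) = -2 + ((z + z)/(z + 11))/2 = -2 + ((2*z)/(11 + z))/2 = -2 + (2*z/(11 + z))/2 = -2 + z/(11 + z))
A = -529 (A = 4 + ((-22 - 1*(-10))/(11 - 10) - 521) = 4 + ((-22 + 10)/1 - 521) = 4 + (1*(-12) - 521) = 4 + (-12 - 521) = 4 - 533 = -529)
A - (-1)*3168 = -529 - (-1)*3168 = -529 - 1*(-3168) = -529 + 3168 = 2639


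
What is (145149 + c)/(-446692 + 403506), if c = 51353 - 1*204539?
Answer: 8037/43186 ≈ 0.18610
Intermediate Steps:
c = -153186 (c = 51353 - 204539 = -153186)
(145149 + c)/(-446692 + 403506) = (145149 - 153186)/(-446692 + 403506) = -8037/(-43186) = -8037*(-1/43186) = 8037/43186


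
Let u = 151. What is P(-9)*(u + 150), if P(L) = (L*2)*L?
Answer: 48762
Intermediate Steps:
P(L) = 2*L² (P(L) = (2*L)*L = 2*L²)
P(-9)*(u + 150) = (2*(-9)²)*(151 + 150) = (2*81)*301 = 162*301 = 48762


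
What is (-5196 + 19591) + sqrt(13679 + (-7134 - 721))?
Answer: 14395 + 8*sqrt(91) ≈ 14471.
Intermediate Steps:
(-5196 + 19591) + sqrt(13679 + (-7134 - 721)) = 14395 + sqrt(13679 - 7855) = 14395 + sqrt(5824) = 14395 + 8*sqrt(91)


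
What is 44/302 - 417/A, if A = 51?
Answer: -20615/2567 ≈ -8.0308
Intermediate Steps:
44/302 - 417/A = 44/302 - 417/51 = 44*(1/302) - 417*1/51 = 22/151 - 139/17 = -20615/2567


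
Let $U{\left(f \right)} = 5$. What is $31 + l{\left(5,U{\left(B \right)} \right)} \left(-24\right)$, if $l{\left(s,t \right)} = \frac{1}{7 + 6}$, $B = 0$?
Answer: $\frac{379}{13} \approx 29.154$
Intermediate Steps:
$l{\left(s,t \right)} = \frac{1}{13}$
$31 + l{\left(5,U{\left(B \right)} \right)} \left(-24\right) = 31 + \frac{1}{13} \left(-24\right) = 31 - \frac{24}{13} = \frac{379}{13}$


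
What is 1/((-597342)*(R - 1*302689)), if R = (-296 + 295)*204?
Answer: 1/180930710406 ≈ 5.5270e-12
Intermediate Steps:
R = -204 (R = -1*204 = -204)
1/((-597342)*(R - 1*302689)) = 1/((-597342)*(-204 - 1*302689)) = -1/(597342*(-204 - 302689)) = -1/597342/(-302893) = -1/597342*(-1/302893) = 1/180930710406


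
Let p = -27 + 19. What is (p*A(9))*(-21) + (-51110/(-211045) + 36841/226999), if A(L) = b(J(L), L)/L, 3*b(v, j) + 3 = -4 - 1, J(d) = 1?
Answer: -4257588904445/86232607119 ≈ -49.373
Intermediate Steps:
b(v, j) = -8/3 (b(v, j) = -1 + (-4 - 1)/3 = -1 + (1/3)*(-5) = -1 - 5/3 = -8/3)
A(L) = -8/(3*L)
p = -8
(p*A(9))*(-21) + (-51110/(-211045) + 36841/226999) = -(-64)/(3*9)*(-21) + (-51110/(-211045) + 36841/226999) = -(-64)/(3*9)*(-21) + (-51110*(-1/211045) + 36841*(1/226999)) = -8*(-8/27)*(-21) + (10222/42209 + 36841/226999) = (64/27)*(-21) + 3875405547/9581400791 = -448/9 + 3875405547/9581400791 = -4257588904445/86232607119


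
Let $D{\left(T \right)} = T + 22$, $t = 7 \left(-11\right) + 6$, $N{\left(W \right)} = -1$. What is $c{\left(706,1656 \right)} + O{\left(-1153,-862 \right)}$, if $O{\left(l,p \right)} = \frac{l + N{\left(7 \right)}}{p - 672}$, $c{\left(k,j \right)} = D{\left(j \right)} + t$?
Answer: $\frac{1233146}{767} \approx 1607.8$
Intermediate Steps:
$t = -71$ ($t = -77 + 6 = -71$)
$D{\left(T \right)} = 22 + T$
$c{\left(k,j \right)} = -49 + j$ ($c{\left(k,j \right)} = \left(22 + j\right) - 71 = -49 + j$)
$O{\left(l,p \right)} = \frac{-1 + l}{-672 + p}$ ($O{\left(l,p \right)} = \frac{l - 1}{p - 672} = \frac{-1 + l}{-672 + p}$)
$c{\left(706,1656 \right)} + O{\left(-1153,-862 \right)} = \left(-49 + 1656\right) + \frac{-1 - 1153}{-672 - 862} = 1607 + \frac{1}{-1534} \left(-1154\right) = 1607 - - \frac{577}{767} = 1607 + \frac{577}{767} = \frac{1233146}{767}$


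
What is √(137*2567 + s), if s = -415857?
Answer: I*√64178 ≈ 253.33*I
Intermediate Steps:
√(137*2567 + s) = √(137*2567 - 415857) = √(351679 - 415857) = √(-64178) = I*√64178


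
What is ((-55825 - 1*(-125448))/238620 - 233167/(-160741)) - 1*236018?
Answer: -9052643689853377/38356017420 ≈ -2.3602e+5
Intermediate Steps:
((-55825 - 1*(-125448))/238620 - 233167/(-160741)) - 1*236018 = ((-55825 + 125448)*(1/238620) - 233167*(-1/160741)) - 236018 = (69623*(1/238620) + 233167/160741) - 236018 = (69623/238620 + 233167/160741) - 236018 = 66829580183/38356017420 - 236018 = -9052643689853377/38356017420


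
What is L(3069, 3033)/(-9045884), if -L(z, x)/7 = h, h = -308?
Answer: -539/2261471 ≈ -0.00023834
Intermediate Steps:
L(z, x) = 2156 (L(z, x) = -7*(-308) = 2156)
L(3069, 3033)/(-9045884) = 2156/(-9045884) = 2156*(-1/9045884) = -539/2261471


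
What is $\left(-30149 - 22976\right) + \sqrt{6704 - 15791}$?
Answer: $-53125 + i \sqrt{9087} \approx -53125.0 + 95.326 i$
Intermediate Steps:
$\left(-30149 - 22976\right) + \sqrt{6704 - 15791} = -53125 + \sqrt{-9087} = -53125 + i \sqrt{9087}$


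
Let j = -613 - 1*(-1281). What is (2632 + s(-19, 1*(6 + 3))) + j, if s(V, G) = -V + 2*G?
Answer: 3337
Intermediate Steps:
j = 668 (j = -613 + 1281 = 668)
(2632 + s(-19, 1*(6 + 3))) + j = (2632 + (-1*(-19) + 2*(1*(6 + 3)))) + 668 = (2632 + (19 + 2*(1*9))) + 668 = (2632 + (19 + 2*9)) + 668 = (2632 + (19 + 18)) + 668 = (2632 + 37) + 668 = 2669 + 668 = 3337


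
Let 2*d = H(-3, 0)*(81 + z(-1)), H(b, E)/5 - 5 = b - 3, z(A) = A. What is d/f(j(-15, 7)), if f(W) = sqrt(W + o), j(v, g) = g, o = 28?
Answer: -40*sqrt(35)/7 ≈ -33.806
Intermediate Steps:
H(b, E) = 10 + 5*b (H(b, E) = 25 + 5*(b - 3) = 25 + 5*(-3 + b) = 25 + (-15 + 5*b) = 10 + 5*b)
f(W) = sqrt(28 + W) (f(W) = sqrt(W + 28) = sqrt(28 + W))
d = -200 (d = ((10 + 5*(-3))*(81 - 1))/2 = ((10 - 15)*80)/2 = (-5*80)/2 = (1/2)*(-400) = -200)
d/f(j(-15, 7)) = -200/sqrt(28 + 7) = -200*sqrt(35)/35 = -40*sqrt(35)/7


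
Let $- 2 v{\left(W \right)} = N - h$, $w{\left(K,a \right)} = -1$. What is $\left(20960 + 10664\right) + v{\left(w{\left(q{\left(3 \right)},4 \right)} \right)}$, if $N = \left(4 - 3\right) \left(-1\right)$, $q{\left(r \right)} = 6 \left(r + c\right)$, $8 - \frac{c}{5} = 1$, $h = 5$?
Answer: $31627$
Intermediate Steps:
$c = 35$ ($c = 40 - 5 = 35$)
$q{\left(r \right)} = 210 + 6 r$ ($q{\left(r \right)} = 6 \left(r + 35\right) = 6 \left(35 + r\right) = 210 + 6 r$)
$N = -1$ ($N = 1 \left(-1\right) = -1$)
$v{\left(W \right)} = 3$ ($v{\left(W \right)} = - \frac{-1 - 5}{2} = \left(- \frac{1}{2}\right) \left(-6\right) = 3$)
$\left(20960 + 10664\right) + v{\left(w{\left(q{\left(3 \right)},4 \right)} \right)} = \left(20960 + 10664\right) + 3 = 31624 + 3 = 31627$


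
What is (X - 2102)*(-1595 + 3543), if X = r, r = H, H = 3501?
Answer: 2725252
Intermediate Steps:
r = 3501
X = 3501
(X - 2102)*(-1595 + 3543) = (3501 - 2102)*(-1595 + 3543) = 1399*1948 = 2725252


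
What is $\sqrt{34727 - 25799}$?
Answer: $12 \sqrt{62} \approx 94.488$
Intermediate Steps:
$\sqrt{34727 - 25799} = \sqrt{8928} = 12 \sqrt{62}$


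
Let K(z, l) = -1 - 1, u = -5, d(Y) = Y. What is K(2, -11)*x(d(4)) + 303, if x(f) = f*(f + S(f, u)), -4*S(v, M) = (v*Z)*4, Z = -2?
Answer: 207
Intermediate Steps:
K(z, l) = -2
S(v, M) = 2*v (S(v, M) = -v*(-2)*4/4 = -(-2*v)*4/4 = -(-2)*v = 2*v)
x(f) = 3*f² (x(f) = f*(f + 2*f) = f*(3*f) = 3*f²)
K(2, -11)*x(d(4)) + 303 = -6*4² + 303 = -6*16 + 303 = -2*48 + 303 = -96 + 303 = 207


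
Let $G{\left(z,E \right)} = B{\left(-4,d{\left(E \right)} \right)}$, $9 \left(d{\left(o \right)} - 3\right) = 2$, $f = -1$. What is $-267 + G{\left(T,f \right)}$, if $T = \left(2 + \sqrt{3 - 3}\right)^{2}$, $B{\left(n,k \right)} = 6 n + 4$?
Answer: $-287$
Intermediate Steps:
$d{\left(o \right)} = \frac{29}{9}$ ($d{\left(o \right)} = 3 + \frac{1}{9} \cdot 2 = 3 + \frac{2}{9} = \frac{29}{9}$)
$B{\left(n,k \right)} = 4 + 6 n$
$T = 4$ ($T = \left(2 + \sqrt{0}\right)^{2} = \left(2 + 0\right)^{2} = 2^{2} = 4$)
$G{\left(z,E \right)} = -20$ ($G{\left(z,E \right)} = 4 + 6 \left(-4\right) = 4 - 24 = -20$)
$-267 + G{\left(T,f \right)} = -267 - 20 = -287$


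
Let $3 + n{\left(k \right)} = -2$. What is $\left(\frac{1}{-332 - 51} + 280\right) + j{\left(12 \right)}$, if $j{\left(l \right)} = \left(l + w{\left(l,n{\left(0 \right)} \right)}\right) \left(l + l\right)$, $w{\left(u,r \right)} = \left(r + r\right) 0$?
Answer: $\frac{217543}{383} \approx 568.0$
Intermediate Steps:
$n{\left(k \right)} = -5$ ($n{\left(k \right)} = -3 - 2 = -5$)
$w{\left(u,r \right)} = 0$ ($w{\left(u,r \right)} = 2 r 0 = 0$)
$j{\left(l \right)} = 2 l^{2}$ ($j{\left(l \right)} = \left(l + 0\right) \left(l + l\right) = l 2 l = 2 l^{2}$)
$\left(\frac{1}{-332 - 51} + 280\right) + j{\left(12 \right)} = \left(\frac{1}{-332 - 51} + 280\right) + 2 \cdot 12^{2} = \left(\frac{1}{-383} + 280\right) + 2 \cdot 144 = \left(- \frac{1}{383} + 280\right) + 288 = \frac{107239}{383} + 288 = \frac{217543}{383}$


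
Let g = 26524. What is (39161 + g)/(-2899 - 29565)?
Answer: -65685/32464 ≈ -2.0233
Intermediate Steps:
(39161 + g)/(-2899 - 29565) = (39161 + 26524)/(-2899 - 29565) = 65685/(-32464) = 65685*(-1/32464) = -65685/32464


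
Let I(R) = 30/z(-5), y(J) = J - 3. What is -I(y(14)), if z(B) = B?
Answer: 6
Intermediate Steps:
y(J) = -3 + J
I(R) = -6 (I(R) = 30/(-5) = 30*(-⅕) = -6)
-I(y(14)) = -1*(-6) = 6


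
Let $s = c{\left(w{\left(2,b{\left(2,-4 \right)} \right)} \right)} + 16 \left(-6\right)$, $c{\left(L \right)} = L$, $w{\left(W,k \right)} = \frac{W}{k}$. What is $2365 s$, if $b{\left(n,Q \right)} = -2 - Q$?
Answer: $-224675$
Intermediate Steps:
$s = -95$ ($s = \frac{2}{-2 - -4} + 16 \left(-6\right) = \frac{2}{-2 + 4} - 96 = \frac{2}{2} - 96 = 2 \cdot \frac{1}{2} - 96 = 1 - 96 = -95$)
$2365 s = 2365 \left(-95\right) = -224675$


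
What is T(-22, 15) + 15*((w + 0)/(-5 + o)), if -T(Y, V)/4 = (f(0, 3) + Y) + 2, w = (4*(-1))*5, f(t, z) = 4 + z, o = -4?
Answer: 256/3 ≈ 85.333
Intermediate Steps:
w = -20 (w = -4*5 = -20)
T(Y, V) = -36 - 4*Y (T(Y, V) = -4*(((4 + 3) + Y) + 2) = -4*((7 + Y) + 2) = -4*(9 + Y) = -36 - 4*Y)
T(-22, 15) + 15*((w + 0)/(-5 + o)) = (-36 - 4*(-22)) + 15*((-20 + 0)/(-5 - 4)) = (-36 + 88) + 15*(-20/(-9)) = 52 + 15*(-20*(-1/9)) = 52 + 15*(20/9) = 52 + 100/3 = 256/3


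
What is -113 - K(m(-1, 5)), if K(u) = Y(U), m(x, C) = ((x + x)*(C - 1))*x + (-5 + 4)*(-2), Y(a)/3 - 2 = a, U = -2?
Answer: -113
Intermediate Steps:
Y(a) = 6 + 3*a
m(x, C) = 2 + 2*x²*(-1 + C) (m(x, C) = ((2*x)*(-1 + C))*x - 1*(-2) = (2*x*(-1 + C))*x + 2 = 2*x²*(-1 + C) + 2 = 2 + 2*x²*(-1 + C))
K(u) = 0 (K(u) = 6 + 3*(-2) = 6 - 6 = 0)
-113 - K(m(-1, 5)) = -113 - 1*0 = -113 + 0 = -113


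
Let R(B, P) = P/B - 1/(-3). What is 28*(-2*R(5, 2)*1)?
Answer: -616/15 ≈ -41.067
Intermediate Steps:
R(B, P) = ⅓ + P/B (R(B, P) = P/B - 1*(-⅓) = P/B + ⅓ = ⅓ + P/B)
28*(-2*R(5, 2)*1) = 28*(-2*(2 + (⅓)*5)/5*1) = 28*(-2*(2 + 5/3)/5*1) = 28*(-2*11/(5*3)*1) = 28*(-2*11/15*1) = 28*(-22/15*1) = 28*(-22/15) = -616/15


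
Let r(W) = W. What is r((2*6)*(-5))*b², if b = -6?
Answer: -2160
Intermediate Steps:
r((2*6)*(-5))*b² = ((2*6)*(-5))*(-6)² = (12*(-5))*36 = -60*36 = -2160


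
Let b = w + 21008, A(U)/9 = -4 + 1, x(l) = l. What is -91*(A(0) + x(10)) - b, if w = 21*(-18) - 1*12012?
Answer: -7071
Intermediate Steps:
w = -12390 (w = -378 - 12012 = -12390)
A(U) = -27 (A(U) = 9*(-4 + 1) = 9*(-3) = -27)
b = 8618 (b = -12390 + 21008 = 8618)
-91*(A(0) + x(10)) - b = -91*(-27 + 10) - 1*8618 = -91*(-17) - 8618 = 1547 - 8618 = -7071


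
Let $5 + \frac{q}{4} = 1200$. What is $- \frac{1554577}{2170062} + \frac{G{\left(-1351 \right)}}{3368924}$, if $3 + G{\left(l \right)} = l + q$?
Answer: $- \frac{653727141592}{913846744161} \approx -0.71536$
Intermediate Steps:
$q = 4780$ ($q = -20 + 4 \cdot 1200 = -20 + 4800 = 4780$)
$G{\left(l \right)} = 4777 + l$ ($G{\left(l \right)} = -3 + \left(l + 4780\right) = -3 + \left(4780 + l\right) = 4777 + l$)
$- \frac{1554577}{2170062} + \frac{G{\left(-1351 \right)}}{3368924} = - \frac{1554577}{2170062} + \frac{4777 - 1351}{3368924} = \left(-1554577\right) \frac{1}{2170062} + 3426 \cdot \frac{1}{3368924} = - \frac{1554577}{2170062} + \frac{1713}{1684462} = - \frac{653727141592}{913846744161}$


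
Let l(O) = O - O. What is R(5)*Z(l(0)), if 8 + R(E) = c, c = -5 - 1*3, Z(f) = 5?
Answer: -80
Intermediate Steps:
l(O) = 0
c = -8 (c = -5 - 3 = -8)
R(E) = -16 (R(E) = -8 - 8 = -16)
R(5)*Z(l(0)) = -16*5 = -80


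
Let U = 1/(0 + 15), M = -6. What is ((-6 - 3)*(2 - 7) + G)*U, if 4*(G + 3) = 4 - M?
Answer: 89/30 ≈ 2.9667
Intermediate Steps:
U = 1/15 ≈ 0.066667
G = -½ (G = -3 + (4 - 1*(-6))/4 = -3 + (4 + 6)/4 = -3 + (¼)*10 = -3 + 5/2 = -½ ≈ -0.50000)
((-6 - 3)*(2 - 7) + G)*U = ((-6 - 3)*(2 - 7) - ½)*(1/15) = (-9*(-5) - ½)*(1/15) = (45 - ½)*(1/15) = (89/2)*(1/15) = 89/30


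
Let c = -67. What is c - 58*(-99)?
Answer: 5675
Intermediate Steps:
c - 58*(-99) = -67 - 58*(-99) = -67 + 5742 = 5675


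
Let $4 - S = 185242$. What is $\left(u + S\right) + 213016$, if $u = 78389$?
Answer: $106167$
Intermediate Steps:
$S = -185238$ ($S = 4 - 185242 = -185238$)
$\left(u + S\right) + 213016 = \left(78389 - 185238\right) + 213016 = -106849 + 213016 = 106167$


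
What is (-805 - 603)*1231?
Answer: -1733248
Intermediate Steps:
(-805 - 603)*1231 = -1408*1231 = -1733248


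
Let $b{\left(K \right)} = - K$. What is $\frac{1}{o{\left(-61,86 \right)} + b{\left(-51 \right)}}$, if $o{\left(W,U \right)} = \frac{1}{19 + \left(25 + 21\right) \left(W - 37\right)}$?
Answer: $\frac{4489}{228938} \approx 0.019608$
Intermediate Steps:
$o{\left(W,U \right)} = \frac{1}{-1683 + 46 W}$ ($o{\left(W,U \right)} = \frac{1}{19 + 46 \left(-37 + W\right)} = \frac{1}{19 + \left(-1702 + 46 W\right)} = \frac{1}{-1683 + 46 W}$)
$\frac{1}{o{\left(-61,86 \right)} + b{\left(-51 \right)}} = \frac{1}{\frac{1}{-1683 + 46 \left(-61\right)} - -51} = \frac{1}{\frac{1}{-1683 - 2806} + 51} = \frac{1}{\frac{1}{-4489} + 51} = \frac{1}{- \frac{1}{4489} + 51} = \frac{1}{\frac{228938}{4489}} = \frac{4489}{228938}$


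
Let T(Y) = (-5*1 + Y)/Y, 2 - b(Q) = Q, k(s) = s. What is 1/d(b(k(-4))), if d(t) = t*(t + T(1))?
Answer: 1/12 ≈ 0.083333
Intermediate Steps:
b(Q) = 2 - Q
T(Y) = (-5 + Y)/Y
d(t) = t*(-4 + t) (d(t) = t*(t + (-5 + 1)/1) = t*(t + 1*(-4)) = t*(t - 4) = t*(-4 + t))
1/d(b(k(-4))) = 1/((2 - 1*(-4))*(-4 + (2 - 1*(-4)))) = 1/((2 + 4)*(-4 + (2 + 4))) = 1/(6*(-4 + 6)) = 1/(6*2) = 1/12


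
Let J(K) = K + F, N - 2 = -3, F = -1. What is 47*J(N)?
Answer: -94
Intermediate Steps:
N = -1 (N = 2 - 3 = -1)
J(K) = -1 + K (J(K) = K - 1 = -1 + K)
47*J(N) = 47*(-1 - 1) = 47*(-2) = -94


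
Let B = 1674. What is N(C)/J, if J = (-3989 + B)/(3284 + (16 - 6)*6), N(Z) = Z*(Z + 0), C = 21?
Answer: -1474704/2315 ≈ -637.02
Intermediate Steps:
N(Z) = Z**2 (N(Z) = Z*Z = Z**2)
J = -2315/3344 (J = (-3989 + 1674)/(3284 + (16 - 6)*6) = -2315/(3284 + 10*6) = -2315/(3284 + 60) = -2315/3344 ≈ -0.69228)
N(C)/J = 21**2/(-2315/3344) = 441*(-3344/2315) = -1474704/2315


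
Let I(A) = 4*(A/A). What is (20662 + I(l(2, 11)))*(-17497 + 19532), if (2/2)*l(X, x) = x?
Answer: 42055310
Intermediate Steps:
l(X, x) = x
I(A) = 4 (I(A) = 4*1 = 4)
(20662 + I(l(2, 11)))*(-17497 + 19532) = (20662 + 4)*(-17497 + 19532) = 20666*2035 = 42055310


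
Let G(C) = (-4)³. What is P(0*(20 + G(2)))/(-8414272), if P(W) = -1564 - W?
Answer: 391/2103568 ≈ 0.00018587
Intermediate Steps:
G(C) = -64
P(0*(20 + G(2)))/(-8414272) = (-1564 - 0*(20 - 64))/(-8414272) = (-1564 - 0*(-44))*(-1/8414272) = (-1564 - 1*0)*(-1/8414272) = (-1564 + 0)*(-1/8414272) = -1564*(-1/8414272) = 391/2103568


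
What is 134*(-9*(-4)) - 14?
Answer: 4810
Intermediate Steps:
134*(-9*(-4)) - 14 = 134*36 - 14 = 4824 - 14 = 4810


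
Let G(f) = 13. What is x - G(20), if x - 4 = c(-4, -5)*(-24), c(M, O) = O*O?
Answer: -609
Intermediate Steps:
c(M, O) = O**2
x = -596 (x = 4 + (-5)**2*(-24) = 4 + 25*(-24) = 4 - 600 = -596)
x - G(20) = -596 - 1*13 = -596 - 13 = -609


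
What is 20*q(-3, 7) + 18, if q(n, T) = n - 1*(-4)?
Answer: 38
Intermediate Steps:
q(n, T) = 4 + n (q(n, T) = n + 4 = 4 + n)
20*q(-3, 7) + 18 = 20*(4 - 3) + 18 = 20*1 + 18 = 20 + 18 = 38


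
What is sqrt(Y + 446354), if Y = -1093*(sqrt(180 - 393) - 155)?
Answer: sqrt(615769 - 1093*I*sqrt(213)) ≈ 784.78 - 10.16*I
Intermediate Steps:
Y = 169415 - 1093*I*sqrt(213) (Y = -1093*(sqrt(-213) - 155) = -1093*(I*sqrt(213) - 155) = -1093*(-155 + I*sqrt(213)) = 169415 - 1093*I*sqrt(213) ≈ 1.6942e+5 - 15952.0*I)
sqrt(Y + 446354) = sqrt((169415 - 1093*I*sqrt(213)) + 446354) = sqrt(615769 - 1093*I*sqrt(213))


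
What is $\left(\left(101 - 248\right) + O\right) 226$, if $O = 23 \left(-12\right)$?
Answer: $-95598$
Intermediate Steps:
$O = -276$
$\left(\left(101 - 248\right) + O\right) 226 = \left(\left(101 - 248\right) - 276\right) 226 = \left(-147 - 276\right) 226 = \left(-423\right) 226 = -95598$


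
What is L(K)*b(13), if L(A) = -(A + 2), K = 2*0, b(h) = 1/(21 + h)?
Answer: -1/17 ≈ -0.058824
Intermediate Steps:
K = 0
L(A) = -2 - A (L(A) = -(2 + A) = -2 - A)
L(K)*b(13) = (-2 - 1*0)/(21 + 13) = (-2 + 0)/34 = -2*1/34 = -1/17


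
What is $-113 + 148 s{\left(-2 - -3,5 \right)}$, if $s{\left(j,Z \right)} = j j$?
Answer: $35$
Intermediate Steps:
$s{\left(j,Z \right)} = j^{2}$
$-113 + 148 s{\left(-2 - -3,5 \right)} = -113 + 148 \left(-2 - -3\right)^{2} = -113 + 148 \left(-2 + 3\right)^{2} = -113 + 148 \cdot 1^{2} = -113 + 148 \cdot 1 = -113 + 148 = 35$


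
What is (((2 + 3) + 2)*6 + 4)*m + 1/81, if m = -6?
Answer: -22355/81 ≈ -275.99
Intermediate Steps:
(((2 + 3) + 2)*6 + 4)*m + 1/81 = (((2 + 3) + 2)*6 + 4)*(-6) + 1/81 = ((5 + 2)*6 + 4)*(-6) + 1/81 = (7*6 + 4)*(-6) + 1/81 = (42 + 4)*(-6) + 1/81 = 46*(-6) + 1/81 = -276 + 1/81 = -22355/81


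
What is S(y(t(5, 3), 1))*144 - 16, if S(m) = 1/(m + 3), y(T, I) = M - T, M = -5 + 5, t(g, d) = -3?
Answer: 8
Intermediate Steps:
M = 0
y(T, I) = -T (y(T, I) = 0 - T = -T)
S(m) = 1/(3 + m)
S(y(t(5, 3), 1))*144 - 16 = 144/(3 - 1*(-3)) - 16 = 144/(3 + 3) - 16 = 144/6 - 16 = (⅙)*144 - 16 = 24 - 16 = 8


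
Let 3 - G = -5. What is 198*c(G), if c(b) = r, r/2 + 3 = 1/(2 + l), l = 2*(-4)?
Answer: -1254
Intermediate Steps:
G = 8 (G = 3 - 1*(-5) = 3 + 5 = 8)
l = -8
r = -19/3 (r = -6 + 2/(2 - 8) = -6 + 2/(-6) = -6 + 2*(-⅙) = -6 - ⅓ = -19/3 ≈ -6.3333)
c(b) = -19/3
198*c(G) = 198*(-19/3) = -1254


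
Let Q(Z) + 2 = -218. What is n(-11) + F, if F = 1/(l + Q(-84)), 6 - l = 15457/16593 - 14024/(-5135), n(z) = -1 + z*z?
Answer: 2225429238585/18545953697 ≈ 120.00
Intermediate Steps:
n(z) = -1 + z²
Q(Z) = -220 (Q(Z) = -2 - 218 = -220)
l = 199158403/85205055 (l = 6 - (15457/16593 - 14024/(-5135)) = 6 - (15457*(1/16593) - 14024*(-1/5135)) = 6 - (15457/16593 + 14024/5135) = 6 - 1*312071927/85205055 = 6 - 312071927/85205055 = 199158403/85205055 ≈ 2.3374)
F = -85205055/18545953697 (F = 1/(199158403/85205055 - 220) = 1/(-18545953697/85205055) = -85205055/18545953697 ≈ -0.0045943)
n(-11) + F = (-1 + (-11)²) - 85205055/18545953697 = (-1 + 121) - 85205055/18545953697 = 120 - 85205055/18545953697 = 2225429238585/18545953697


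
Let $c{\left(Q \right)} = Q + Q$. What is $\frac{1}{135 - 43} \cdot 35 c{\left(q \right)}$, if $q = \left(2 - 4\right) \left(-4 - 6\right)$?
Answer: $\frac{350}{23} \approx 15.217$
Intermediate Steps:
$q = 20$ ($q = \left(-2\right) \left(-10\right) = 20$)
$c{\left(Q \right)} = 2 Q$
$\frac{1}{135 - 43} \cdot 35 c{\left(q \right)} = \frac{1}{135 - 43} \cdot 35 \cdot 2 \cdot 20 = \frac{1}{135 - 43} \cdot 35 \cdot 40 = \frac{1}{92} \cdot 35 \cdot 40 = \frac{35}{92} \cdot 40 = \frac{350}{23}$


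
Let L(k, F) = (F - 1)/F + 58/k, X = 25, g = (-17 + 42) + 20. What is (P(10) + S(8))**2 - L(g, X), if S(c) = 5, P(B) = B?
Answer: 50119/225 ≈ 222.75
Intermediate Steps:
g = 45 (g = 25 + 20 = 45)
L(k, F) = 58/k + (-1 + F)/F (L(k, F) = (-1 + F)/F + 58/k = 58/k + (-1 + F)/F)
(P(10) + S(8))**2 - L(g, X) = (10 + 5)**2 - (1 - 1/25 + 58/45) = 15**2 - (1 - 1*1/25 + 58*(1/45)) = 225 - (1 - 1/25 + 58/45) = 225 - 1*506/225 = 225 - 506/225 = 50119/225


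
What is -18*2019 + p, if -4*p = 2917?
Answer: -148285/4 ≈ -37071.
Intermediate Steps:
p = -2917/4 (p = -1/4*2917 = -2917/4 ≈ -729.25)
-18*2019 + p = -18*2019 - 2917/4 = -36342 - 2917/4 = -148285/4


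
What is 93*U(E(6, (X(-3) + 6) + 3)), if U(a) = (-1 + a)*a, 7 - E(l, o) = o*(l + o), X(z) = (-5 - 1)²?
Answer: 487062576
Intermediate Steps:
X(z) = 36 (X(z) = (-6)² = 36)
E(l, o) = 7 - o*(l + o)
U(a) = a*(-1 + a)
93*U(E(6, (X(-3) + 6) + 3)) = 93*((7 - ((36 + 6) + 3)² - 1*6*((36 + 6) + 3))*(-1 + (7 - ((36 + 6) + 3)² - 1*6*((36 + 6) + 3)))) = 93*((7 - (42 + 3)² - 1*6*(42 + 3))*(-1 + (7 - (42 + 3)² - 1*6*(42 + 3)))) = 93*((7 - 1*45² - 1*6*45)*(-1 + (7 - 1*45² - 1*6*45))) = 93*((7 - 1*2025 - 270)*(-1 + (7 - 1*2025 - 270))) = 93*((7 - 2025 - 270)*(-1 + (7 - 2025 - 270))) = 93*(-2288*(-1 - 2288)) = 93*(-2288*(-2289)) = 93*5237232 = 487062576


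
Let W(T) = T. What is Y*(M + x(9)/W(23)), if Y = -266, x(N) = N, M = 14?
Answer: -88046/23 ≈ -3828.1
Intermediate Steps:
Y*(M + x(9)/W(23)) = -266*(14 + 9/23) = -266*331/23 = -88046/23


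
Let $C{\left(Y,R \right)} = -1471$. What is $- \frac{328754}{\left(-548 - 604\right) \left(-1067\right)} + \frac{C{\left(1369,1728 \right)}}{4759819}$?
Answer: $- \frac{783308832595}{2925346678848} \approx -0.26777$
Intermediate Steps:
$- \frac{328754}{\left(-548 - 604\right) \left(-1067\right)} + \frac{C{\left(1369,1728 \right)}}{4759819} = - \frac{328754}{\left(-548 - 604\right) \left(-1067\right)} - \frac{1471}{4759819} = - \frac{328754}{\left(-1152\right) \left(-1067\right)} - \frac{1471}{4759819} = - \frac{328754}{1229184} - \frac{1471}{4759819} = \left(-328754\right) \frac{1}{1229184} - \frac{1471}{4759819} = - \frac{164377}{614592} - \frac{1471}{4759819} = - \frac{783308832595}{2925346678848}$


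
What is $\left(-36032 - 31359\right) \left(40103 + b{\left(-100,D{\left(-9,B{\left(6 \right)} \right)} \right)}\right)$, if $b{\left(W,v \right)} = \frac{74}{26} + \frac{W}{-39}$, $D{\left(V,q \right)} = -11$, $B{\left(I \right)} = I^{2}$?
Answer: $- \frac{105414889148}{39} \approx -2.7029 \cdot 10^{9}$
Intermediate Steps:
$b{\left(W,v \right)} = \frac{37}{13} - \frac{W}{39}$ ($b{\left(W,v \right)} = 74 \cdot \frac{1}{26} + W \left(- \frac{1}{39}\right) = \frac{37}{13} - \frac{W}{39}$)
$\left(-36032 - 31359\right) \left(40103 + b{\left(-100,D{\left(-9,B{\left(6 \right)} \right)} \right)}\right) = \left(-36032 - 31359\right) \left(40103 + \left(\frac{37}{13} - - \frac{100}{39}\right)\right) = - 67391 \left(40103 + \left(\frac{37}{13} + \frac{100}{39}\right)\right) = - 67391 \left(40103 + \frac{211}{39}\right) = \left(-67391\right) \frac{1564228}{39} = - \frac{105414889148}{39}$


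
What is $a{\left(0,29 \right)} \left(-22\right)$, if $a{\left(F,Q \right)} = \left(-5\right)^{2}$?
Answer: $-550$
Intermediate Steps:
$a{\left(F,Q \right)} = 25$
$a{\left(0,29 \right)} \left(-22\right) = 25 \left(-22\right) = -550$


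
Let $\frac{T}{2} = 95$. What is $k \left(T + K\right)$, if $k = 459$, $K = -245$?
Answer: $-25245$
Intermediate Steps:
$T = 190$ ($T = 2 \cdot 95 = 190$)
$k \left(T + K\right) = 459 \left(190 - 245\right) = 459 \left(-55\right) = -25245$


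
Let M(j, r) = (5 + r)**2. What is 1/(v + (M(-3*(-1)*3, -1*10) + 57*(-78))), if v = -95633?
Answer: -1/100054 ≈ -9.9946e-6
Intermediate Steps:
1/(v + (M(-3*(-1)*3, -1*10) + 57*(-78))) = 1/(-95633 + ((5 - 1*10)**2 + 57*(-78))) = 1/(-95633 + ((5 - 10)**2 - 4446)) = 1/(-95633 + ((-5)**2 - 4446)) = 1/(-95633 + (25 - 4446)) = 1/(-95633 - 4421) = 1/(-100054) = -1/100054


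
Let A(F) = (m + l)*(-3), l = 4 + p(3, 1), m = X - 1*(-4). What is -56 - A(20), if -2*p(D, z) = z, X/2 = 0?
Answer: -67/2 ≈ -33.500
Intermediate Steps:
X = 0 (X = 2*0 = 0)
m = 4 (m = 0 - 1*(-4) = 0 + 4 = 4)
p(D, z) = -z/2
l = 7/2 (l = 4 - 1/2*1 = 4 - 1/2 = 7/2 ≈ 3.5000)
A(F) = -45/2 (A(F) = (4 + 7/2)*(-3) = (15/2)*(-3) = -45/2)
-56 - A(20) = -56 - 1*(-45/2) = -56 + 45/2 = -67/2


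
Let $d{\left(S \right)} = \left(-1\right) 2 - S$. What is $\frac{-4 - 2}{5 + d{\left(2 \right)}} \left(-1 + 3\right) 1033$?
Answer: $-12396$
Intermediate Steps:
$d{\left(S \right)} = -2 - S$
$\frac{-4 - 2}{5 + d{\left(2 \right)}} \left(-1 + 3\right) 1033 = \frac{-4 - 2}{5 - 4} \left(-1 + 3\right) 1033 = - \frac{6}{5 - 4} \cdot 2 \cdot 1033 = - \frac{6}{1} \cdot 2 \cdot 1033 = \left(-6\right) 1 \cdot 2 \cdot 1033 = \left(-6\right) 2 \cdot 1033 = \left(-12\right) 1033 = -12396$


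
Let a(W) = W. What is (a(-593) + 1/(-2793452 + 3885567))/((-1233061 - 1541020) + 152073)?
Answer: 323812097/1431767133460 ≈ 0.00022616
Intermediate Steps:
(a(-593) + 1/(-2793452 + 3885567))/((-1233061 - 1541020) + 152073) = (-593 + 1/(-2793452 + 3885567))/((-1233061 - 1541020) + 152073) = (-593 + 1/1092115)/(-2774081 + 152073) = (-593 + 1/1092115)/(-2622008) = -647624194/1092115*(-1/2622008) = 323812097/1431767133460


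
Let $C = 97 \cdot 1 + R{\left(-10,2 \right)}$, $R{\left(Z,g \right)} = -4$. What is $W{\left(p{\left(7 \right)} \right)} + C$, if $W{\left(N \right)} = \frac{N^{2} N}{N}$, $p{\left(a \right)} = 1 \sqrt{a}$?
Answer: $100$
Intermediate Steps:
$p{\left(a \right)} = \sqrt{a}$
$C = 93$ ($C = 97 \cdot 1 - 4 = 97 - 4 = 93$)
$W{\left(N \right)} = N^{2}$ ($W{\left(N \right)} = \frac{N^{3}}{N} = N^{2}$)
$W{\left(p{\left(7 \right)} \right)} + C = \left(\sqrt{7}\right)^{2} + 93 = 7 + 93 = 100$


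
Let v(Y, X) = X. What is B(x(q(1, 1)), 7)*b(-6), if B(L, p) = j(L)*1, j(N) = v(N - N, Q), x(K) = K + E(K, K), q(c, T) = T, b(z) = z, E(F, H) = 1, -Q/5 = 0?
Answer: 0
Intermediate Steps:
Q = 0 (Q = -5*0 = 0)
x(K) = 1 + K (x(K) = K + 1 = 1 + K)
j(N) = 0
B(L, p) = 0 (B(L, p) = 0*1 = 0)
B(x(q(1, 1)), 7)*b(-6) = 0*(-6) = 0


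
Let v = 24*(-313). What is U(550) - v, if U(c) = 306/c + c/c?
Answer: 2066228/275 ≈ 7513.6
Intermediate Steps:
U(c) = 1 + 306/c (U(c) = 306/c + 1 = 1 + 306/c)
v = -7512
U(550) - v = (306 + 550)/550 - 1*(-7512) = (1/550)*856 + 7512 = 428/275 + 7512 = 2066228/275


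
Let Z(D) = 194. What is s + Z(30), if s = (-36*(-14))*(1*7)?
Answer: 3722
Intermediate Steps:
s = 3528 (s = 504*7 = 3528)
s + Z(30) = 3528 + 194 = 3722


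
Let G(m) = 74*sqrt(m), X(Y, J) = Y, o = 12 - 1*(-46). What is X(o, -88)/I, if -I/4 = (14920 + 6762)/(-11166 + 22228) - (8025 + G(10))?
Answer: 3558887619083/1967503926903996 - 32825174153*sqrt(10)/1967503926903996 ≈ 0.0017561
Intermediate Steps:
o = 58 (o = 12 + 46 = 58)
I = 177501736/5531 + 296*sqrt(10) (I = -4*((14920 + 6762)/(-11166 + 22228) - (8025 + 74*sqrt(10))) = -4*(21682/11062 + (-8025 - 74*sqrt(10))) = -4*(21682*(1/11062) + (-8025 - 74*sqrt(10))) = -4*(10841/5531 + (-8025 - 74*sqrt(10))) = -4*(-44375434/5531 - 74*sqrt(10)) = 177501736/5531 + 296*sqrt(10) ≈ 33028.)
X(o, -88)/I = 58/(177501736/5531 + 296*sqrt(10))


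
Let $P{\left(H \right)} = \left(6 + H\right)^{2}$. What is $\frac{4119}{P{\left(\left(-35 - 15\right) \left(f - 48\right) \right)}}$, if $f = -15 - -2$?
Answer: $\frac{4119}{9339136} \approx 0.00044105$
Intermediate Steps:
$f = -13$ ($f = -15 + 2 = -13$)
$\frac{4119}{P{\left(\left(-35 - 15\right) \left(f - 48\right) \right)}} = \frac{4119}{\left(6 + \left(-35 - 15\right) \left(-13 - 48\right)\right)^{2}} = \frac{4119}{\left(6 - -3050\right)^{2}} = \frac{4119}{\left(6 + 3050\right)^{2}} = \frac{4119}{3056^{2}} = \frac{4119}{9339136}$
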